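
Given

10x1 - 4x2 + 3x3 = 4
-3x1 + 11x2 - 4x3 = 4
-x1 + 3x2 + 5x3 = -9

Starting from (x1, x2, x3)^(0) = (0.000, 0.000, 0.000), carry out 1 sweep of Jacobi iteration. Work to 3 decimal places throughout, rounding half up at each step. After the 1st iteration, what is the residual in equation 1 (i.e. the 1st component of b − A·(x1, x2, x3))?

Iteration 1:
  x1 = (4 - (-4)·0.000 - (3)·0.000) / (10) = 0.400
  x2 = (4 - (-3)·0.000 - (-4)·0.000) / (11) = 0.364
  x3 = (-9 - (-1)·0.000 - (3)·0.000) / (5) = -1.800
Residual b − A·x = (6.856, -6.004, -0.692)

6.856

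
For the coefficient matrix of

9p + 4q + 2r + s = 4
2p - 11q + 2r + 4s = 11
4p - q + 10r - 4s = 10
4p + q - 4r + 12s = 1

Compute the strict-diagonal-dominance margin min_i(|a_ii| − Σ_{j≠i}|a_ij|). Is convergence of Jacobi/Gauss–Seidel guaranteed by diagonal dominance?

1

row 1: |9| − (4+2+1) = 2
row 2: |-11| − (2+2+4) = 3
row 3: |10| − (4+1+4) = 1
row 4: |12| − (4+1+4) = 3
minimum over rows = 1 → strictly diagonally dominant (convergence guaranteed)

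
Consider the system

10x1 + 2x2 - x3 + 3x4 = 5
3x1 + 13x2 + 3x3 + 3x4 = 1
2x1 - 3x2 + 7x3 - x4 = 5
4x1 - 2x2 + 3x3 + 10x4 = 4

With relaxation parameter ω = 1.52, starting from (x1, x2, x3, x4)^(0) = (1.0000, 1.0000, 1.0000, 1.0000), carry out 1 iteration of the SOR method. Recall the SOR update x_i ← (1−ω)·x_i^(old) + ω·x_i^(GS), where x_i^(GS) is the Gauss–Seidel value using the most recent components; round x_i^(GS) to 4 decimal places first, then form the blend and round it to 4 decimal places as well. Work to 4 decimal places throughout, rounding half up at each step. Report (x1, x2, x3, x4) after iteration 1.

(-0.3680, -0.9755, 0.3072, -0.1250)

Iteration 1:
  x1: GS value = (5 - (2)·1.0000 - (-1)·1.0000 - (3)·1.0000) / (10) = 0.1000;  x1 ← (1−ω)·1.0000 + ω·0.1000 = -0.3680
  x2: GS value = (1 - (3)·-0.3680 - (3)·1.0000 - (3)·1.0000) / (13) = -0.2997;  x2 ← (1−ω)·1.0000 + ω·-0.2997 = -0.9755
  x3: GS value = (5 - (2)·-0.3680 - (-3)·-0.9755 - (-1)·1.0000) / (7) = 0.5442;  x3 ← (1−ω)·1.0000 + ω·0.5442 = 0.3072
  x4: GS value = (4 - (4)·-0.3680 - (-2)·-0.9755 - (3)·0.3072) / (10) = 0.2599;  x4 ← (1−ω)·1.0000 + ω·0.2599 = -0.1250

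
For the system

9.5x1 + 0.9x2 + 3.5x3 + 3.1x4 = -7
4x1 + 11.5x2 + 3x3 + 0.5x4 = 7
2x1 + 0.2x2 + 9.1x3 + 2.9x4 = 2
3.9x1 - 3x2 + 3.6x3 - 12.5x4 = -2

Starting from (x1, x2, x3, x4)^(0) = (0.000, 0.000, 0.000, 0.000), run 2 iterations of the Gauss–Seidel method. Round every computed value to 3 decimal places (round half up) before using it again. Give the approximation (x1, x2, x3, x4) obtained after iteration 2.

(-0.896, 0.833, 0.454, -0.189)

Iteration 1:
  x1 = (-7 - (0.9)·0.000 - (3.5)·0.000 - (3.1)·0.000) / (9.5) = -0.737
  x2 = (7 - (4)·-0.737 - (3)·0.000 - (0.5)·0.000) / (11.5) = 0.865
  x3 = (2 - (2)·-0.737 - (0.2)·0.865 - (2.9)·0.000) / (9.1) = 0.363
  x4 = (-2 - (3.9)·-0.737 - (-3)·0.865 - (3.6)·0.363) / (-12.5) = -0.173
Iteration 2:
  x1 = (-7 - (0.9)·0.865 - (3.5)·0.363 - (3.1)·-0.173) / (9.5) = -0.896
  x2 = (7 - (4)·-0.896 - (3)·0.363 - (0.5)·-0.173) / (11.5) = 0.833
  x3 = (2 - (2)·-0.896 - (0.2)·0.833 - (2.9)·-0.173) / (9.1) = 0.454
  x4 = (-2 - (3.9)·-0.896 - (-3)·0.833 - (3.6)·0.454) / (-12.5) = -0.189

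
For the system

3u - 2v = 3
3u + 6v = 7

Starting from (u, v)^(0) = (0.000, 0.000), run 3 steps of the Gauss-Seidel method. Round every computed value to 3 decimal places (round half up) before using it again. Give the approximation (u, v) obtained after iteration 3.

(1.296, 0.519)

Iteration 1:
  u = (3 - (-2)·0.000) / (3) = 1.000
  v = (7 - (3)·1.000) / (6) = 0.667
Iteration 2:
  u = (3 - (-2)·0.667) / (3) = 1.445
  v = (7 - (3)·1.445) / (6) = 0.444
Iteration 3:
  u = (3 - (-2)·0.444) / (3) = 1.296
  v = (7 - (3)·1.296) / (6) = 0.519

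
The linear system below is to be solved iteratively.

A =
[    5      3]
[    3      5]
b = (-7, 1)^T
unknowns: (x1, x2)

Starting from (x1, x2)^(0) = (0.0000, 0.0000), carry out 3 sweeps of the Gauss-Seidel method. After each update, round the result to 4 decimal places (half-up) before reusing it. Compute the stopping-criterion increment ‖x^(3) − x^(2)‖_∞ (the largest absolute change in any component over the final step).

0.2246

Iteration 1:
  x1 = (-7 - (3)·0.0000) / (5) = -1.4000
  x2 = (1 - (3)·-1.4000) / (5) = 1.0400
Iteration 2:
  x1 = (-7 - (3)·1.0400) / (5) = -2.0240
  x2 = (1 - (3)·-2.0240) / (5) = 1.4144
Iteration 3:
  x1 = (-7 - (3)·1.4144) / (5) = -2.2486
  x2 = (1 - (3)·-2.2486) / (5) = 1.5492
Change: (-0.2246, 0.1348) → max |·| = 0.2246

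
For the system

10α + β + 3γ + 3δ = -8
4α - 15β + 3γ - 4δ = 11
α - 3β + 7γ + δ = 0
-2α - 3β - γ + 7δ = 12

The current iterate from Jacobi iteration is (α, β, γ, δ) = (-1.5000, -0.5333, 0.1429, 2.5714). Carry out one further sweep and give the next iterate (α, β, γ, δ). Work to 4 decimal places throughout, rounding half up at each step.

(-1.5610, -1.7905, -0.3816, 1.0776)

One sweep:
  α = (-8 - (1)·-0.5333 - (3)·0.1429 - (3)·2.5714) / (10) = -1.5610
  β = (11 - (4)·-1.5000 - (3)·0.1429 - (-4)·2.5714) / (-15) = -1.7905
  γ = (0 - (1)·-1.5000 - (-3)·-0.5333 - (1)·2.5714) / (7) = -0.3816
  δ = (12 - (-2)·-1.5000 - (-3)·-0.5333 - (-1)·0.1429) / (7) = 1.0776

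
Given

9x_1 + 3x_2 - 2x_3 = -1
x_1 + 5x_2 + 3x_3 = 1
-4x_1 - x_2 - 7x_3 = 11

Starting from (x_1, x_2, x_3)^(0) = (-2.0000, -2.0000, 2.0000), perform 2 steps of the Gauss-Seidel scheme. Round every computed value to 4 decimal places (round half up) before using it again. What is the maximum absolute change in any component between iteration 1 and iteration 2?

2.6127

Iteration 1:
  x_1 = (-1 - (3)·-2.0000 - (-2)·2.0000) / (9) = 1.0000
  x_2 = (1 - (1)·1.0000 - (3)·2.0000) / (5) = -1.2000
  x_3 = (11 - (-4)·1.0000 - (-1)·-1.2000) / (-7) = -1.9714
Iteration 2:
  x_1 = (-1 - (3)·-1.2000 - (-2)·-1.9714) / (9) = -0.1492
  x_2 = (1 - (1)·-0.1492 - (3)·-1.9714) / (5) = 1.4127
  x_3 = (11 - (-4)·-0.1492 - (-1)·1.4127) / (-7) = -1.6880
Change: (-1.1492, 2.6127, 0.2834) → max |·| = 2.6127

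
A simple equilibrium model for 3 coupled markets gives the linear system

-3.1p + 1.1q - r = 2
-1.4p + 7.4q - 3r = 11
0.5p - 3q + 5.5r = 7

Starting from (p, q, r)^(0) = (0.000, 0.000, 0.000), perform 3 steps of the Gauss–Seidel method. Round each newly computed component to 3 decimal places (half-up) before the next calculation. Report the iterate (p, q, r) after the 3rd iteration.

Iteration 1:
  p = (2 - (1.1)·0.000 - (-1)·0.000) / (-3.1) = -0.645
  q = (11 - (-1.4)·-0.645 - (-3)·0.000) / (7.4) = 1.364
  r = (7 - (0.5)·-0.645 - (-3)·1.364) / (5.5) = 2.075
Iteration 2:
  p = (2 - (1.1)·1.364 - (-1)·2.075) / (-3.1) = -0.831
  q = (11 - (-1.4)·-0.831 - (-3)·2.075) / (7.4) = 2.170
  r = (7 - (0.5)·-0.831 - (-3)·2.170) / (5.5) = 2.532
Iteration 3:
  p = (2 - (1.1)·2.170 - (-1)·2.532) / (-3.1) = -0.692
  q = (11 - (-1.4)·-0.692 - (-3)·2.532) / (7.4) = 2.382
  r = (7 - (0.5)·-0.692 - (-3)·2.382) / (5.5) = 2.635

(-0.692, 2.382, 2.635)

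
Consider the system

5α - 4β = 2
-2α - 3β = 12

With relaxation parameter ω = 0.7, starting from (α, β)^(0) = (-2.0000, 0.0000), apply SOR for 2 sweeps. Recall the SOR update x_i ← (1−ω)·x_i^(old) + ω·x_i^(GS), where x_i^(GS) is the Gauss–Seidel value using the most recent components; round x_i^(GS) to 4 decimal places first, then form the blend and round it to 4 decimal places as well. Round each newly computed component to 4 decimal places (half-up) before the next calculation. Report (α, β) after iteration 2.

Iteration 1:
  α: GS value = (2 - (-4)·0.0000) / (5) = 0.4000;  α ← (1−ω)·-2.0000 + ω·0.4000 = -0.3200
  β: GS value = (12 - (-2)·-0.3200) / (-3) = -3.7867;  β ← (1−ω)·0.0000 + ω·-3.7867 = -2.6507
Iteration 2:
  α: GS value = (2 - (-4)·-2.6507) / (5) = -1.7206;  α ← (1−ω)·-0.3200 + ω·-1.7206 = -1.3004
  β: GS value = (12 - (-2)·-1.3004) / (-3) = -3.1331;  β ← (1−ω)·-2.6507 + ω·-3.1331 = -2.9884

(-1.3004, -2.9884)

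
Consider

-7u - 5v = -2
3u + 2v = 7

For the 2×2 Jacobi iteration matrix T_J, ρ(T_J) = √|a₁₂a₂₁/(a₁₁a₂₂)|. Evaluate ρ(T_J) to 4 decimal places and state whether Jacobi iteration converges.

a₁₂a₂₁/(a₁₁a₂₂) = (-5)·(3) / ((-7)·(2)) = 1.071429
ρ = √|1.071429| = √1.071429 = 1.0351
ρ > 1, so Jacobi diverges

1.0351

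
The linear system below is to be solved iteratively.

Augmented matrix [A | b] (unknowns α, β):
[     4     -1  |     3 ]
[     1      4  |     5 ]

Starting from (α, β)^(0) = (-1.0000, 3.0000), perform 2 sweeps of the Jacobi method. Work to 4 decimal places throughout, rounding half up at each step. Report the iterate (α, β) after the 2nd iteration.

Iteration 1:
  α = (3 - (-1)·3.0000) / (4) = 1.5000
  β = (5 - (1)·-1.0000) / (4) = 1.5000
Iteration 2:
  α = (3 - (-1)·1.5000) / (4) = 1.1250
  β = (5 - (1)·1.5000) / (4) = 0.8750

(1.1250, 0.8750)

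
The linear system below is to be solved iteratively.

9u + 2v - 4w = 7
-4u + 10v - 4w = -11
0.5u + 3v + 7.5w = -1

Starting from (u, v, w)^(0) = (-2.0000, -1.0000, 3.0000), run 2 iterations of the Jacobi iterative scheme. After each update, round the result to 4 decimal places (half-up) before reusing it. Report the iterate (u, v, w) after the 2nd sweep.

Iteration 1:
  u = (7 - (2)·-1.0000 - (-4)·3.0000) / (9) = 2.3333
  v = (-11 - (-4)·-2.0000 - (-4)·3.0000) / (10) = -0.7000
  w = (-1 - (0.5)·-2.0000 - (3)·-1.0000) / (7.5) = 0.4000
Iteration 2:
  u = (7 - (2)·-0.7000 - (-4)·0.4000) / (9) = 1.1111
  v = (-11 - (-4)·2.3333 - (-4)·0.4000) / (10) = -0.0067
  w = (-1 - (0.5)·2.3333 - (3)·-0.7000) / (7.5) = -0.0089

(1.1111, -0.0067, -0.0089)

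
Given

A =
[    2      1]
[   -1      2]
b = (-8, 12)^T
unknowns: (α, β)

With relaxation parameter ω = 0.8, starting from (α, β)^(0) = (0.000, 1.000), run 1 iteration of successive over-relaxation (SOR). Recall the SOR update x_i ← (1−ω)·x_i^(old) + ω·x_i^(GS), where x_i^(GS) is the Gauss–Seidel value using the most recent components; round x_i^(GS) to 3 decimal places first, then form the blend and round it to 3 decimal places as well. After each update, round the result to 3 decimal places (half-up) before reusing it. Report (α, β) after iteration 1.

Iteration 1:
  α: GS value = (-8 - (1)·1.000) / (2) = -4.500;  α ← (1−ω)·0.000 + ω·-4.500 = -3.600
  β: GS value = (12 - (-1)·-3.600) / (2) = 4.200;  β ← (1−ω)·1.000 + ω·4.200 = 3.560

(-3.600, 3.560)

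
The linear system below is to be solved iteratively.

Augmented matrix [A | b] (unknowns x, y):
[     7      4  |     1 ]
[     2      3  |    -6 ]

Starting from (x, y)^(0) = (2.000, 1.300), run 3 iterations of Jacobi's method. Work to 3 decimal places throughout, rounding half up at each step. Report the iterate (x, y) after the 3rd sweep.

Iteration 1:
  x = (1 - (4)·1.300) / (7) = -0.600
  y = (-6 - (2)·2.000) / (3) = -3.333
Iteration 2:
  x = (1 - (4)·-3.333) / (7) = 2.047
  y = (-6 - (2)·-0.600) / (3) = -1.600
Iteration 3:
  x = (1 - (4)·-1.600) / (7) = 1.057
  y = (-6 - (2)·2.047) / (3) = -3.365

(1.057, -3.365)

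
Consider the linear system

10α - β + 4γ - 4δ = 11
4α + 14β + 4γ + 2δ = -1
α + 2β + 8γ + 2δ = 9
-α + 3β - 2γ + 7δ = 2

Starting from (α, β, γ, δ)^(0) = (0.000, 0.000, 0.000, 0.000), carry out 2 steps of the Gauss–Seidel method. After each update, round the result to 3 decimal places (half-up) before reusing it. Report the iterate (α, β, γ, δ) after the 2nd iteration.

(0.995, -0.797, 0.970, 1.047)

Iteration 1:
  α = (11 - (-1)·0.000 - (4)·0.000 - (-4)·0.000) / (10) = 1.100
  β = (-1 - (4)·1.100 - (4)·0.000 - (2)·0.000) / (14) = -0.386
  γ = (9 - (1)·1.100 - (2)·-0.386 - (2)·0.000) / (8) = 1.084
  δ = (2 - (-1)·1.100 - (3)·-0.386 - (-2)·1.084) / (7) = 0.918
Iteration 2:
  α = (11 - (-1)·-0.386 - (4)·1.084 - (-4)·0.918) / (10) = 0.995
  β = (-1 - (4)·0.995 - (4)·1.084 - (2)·0.918) / (14) = -0.797
  γ = (9 - (1)·0.995 - (2)·-0.797 - (2)·0.918) / (8) = 0.970
  δ = (2 - (-1)·0.995 - (3)·-0.797 - (-2)·0.970) / (7) = 1.047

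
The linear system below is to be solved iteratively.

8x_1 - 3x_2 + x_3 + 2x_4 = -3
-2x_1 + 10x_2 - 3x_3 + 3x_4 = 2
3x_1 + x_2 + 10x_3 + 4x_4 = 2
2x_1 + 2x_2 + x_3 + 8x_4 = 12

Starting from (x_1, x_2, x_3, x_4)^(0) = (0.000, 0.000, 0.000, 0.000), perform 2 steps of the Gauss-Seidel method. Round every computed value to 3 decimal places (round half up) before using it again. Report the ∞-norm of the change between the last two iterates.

0.454

Iteration 1:
  x_1 = (-3 - (-3)·0.000 - (1)·0.000 - (2)·0.000) / (8) = -0.375
  x_2 = (2 - (-2)·-0.375 - (-3)·0.000 - (3)·0.000) / (10) = 0.125
  x_3 = (2 - (3)·-0.375 - (1)·0.125 - (4)·0.000) / (10) = 0.300
  x_4 = (12 - (2)·-0.375 - (2)·0.125 - (1)·0.300) / (8) = 1.525
Iteration 2:
  x_1 = (-3 - (-3)·0.125 - (1)·0.300 - (2)·1.525) / (8) = -0.747
  x_2 = (2 - (-2)·-0.747 - (-3)·0.300 - (3)·1.525) / (10) = -0.317
  x_3 = (2 - (3)·-0.747 - (1)·-0.317 - (4)·1.525) / (10) = -0.154
  x_4 = (12 - (2)·-0.747 - (2)·-0.317 - (1)·-0.154) / (8) = 1.785
Change: (-0.372, -0.442, -0.454, 0.260) → max |·| = 0.454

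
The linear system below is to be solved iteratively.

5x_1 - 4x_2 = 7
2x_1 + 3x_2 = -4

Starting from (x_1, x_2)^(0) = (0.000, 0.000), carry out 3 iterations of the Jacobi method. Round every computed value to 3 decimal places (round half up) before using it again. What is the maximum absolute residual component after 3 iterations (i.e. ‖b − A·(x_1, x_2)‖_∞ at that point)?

2.846

Iteration 1:
  x_1 = (7 - (-4)·0.000) / (5) = 1.400
  x_2 = (-4 - (2)·0.000) / (3) = -1.333
Iteration 2:
  x_1 = (7 - (-4)·-1.333) / (5) = 0.334
  x_2 = (-4 - (2)·1.400) / (3) = -2.267
Iteration 3:
  x_1 = (7 - (-4)·-2.267) / (5) = -0.414
  x_2 = (-4 - (2)·0.334) / (3) = -1.556
Residual b − A·x = (2.846, 1.496); ∞-norm = 2.846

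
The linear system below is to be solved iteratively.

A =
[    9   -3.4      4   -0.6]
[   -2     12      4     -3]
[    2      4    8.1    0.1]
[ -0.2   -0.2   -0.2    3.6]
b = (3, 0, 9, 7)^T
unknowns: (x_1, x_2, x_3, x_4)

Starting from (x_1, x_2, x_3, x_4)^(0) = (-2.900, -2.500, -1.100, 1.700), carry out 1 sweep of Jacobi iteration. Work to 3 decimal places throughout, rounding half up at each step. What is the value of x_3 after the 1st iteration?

3.041

Iteration 1:
  x_1 = (3 - (-3.4)·-2.500 - (4)·-1.100 - (-0.6)·1.700) / (9) = -0.009
  x_2 = (0 - (-2)·-2.900 - (4)·-1.100 - (-3)·1.700) / (12) = 0.308
  x_3 = (9 - (2)·-2.900 - (4)·-2.500 - (0.1)·1.700) / (8.1) = 3.041
  x_4 = (7 - (-0.2)·-2.900 - (-0.2)·-2.500 - (-0.2)·-1.100) / (3.6) = 1.583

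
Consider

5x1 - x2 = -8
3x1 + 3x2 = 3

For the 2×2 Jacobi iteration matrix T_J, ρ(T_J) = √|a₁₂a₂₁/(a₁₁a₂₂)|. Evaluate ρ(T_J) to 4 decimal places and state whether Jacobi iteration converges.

a₁₂a₂₁/(a₁₁a₂₂) = (-1)·(3) / ((5)·(3)) = -0.200000
ρ = √|-0.200000| = √0.200000 = 0.4472
ρ < 1, so Jacobi converges

0.4472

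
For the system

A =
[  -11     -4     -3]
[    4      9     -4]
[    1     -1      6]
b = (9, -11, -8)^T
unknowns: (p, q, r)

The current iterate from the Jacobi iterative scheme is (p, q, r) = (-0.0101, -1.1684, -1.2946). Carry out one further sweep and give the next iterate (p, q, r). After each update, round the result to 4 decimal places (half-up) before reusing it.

(-0.0402, -1.7931, -1.5264)

One sweep:
  p = (9 - (-4)·-1.1684 - (-3)·-1.2946) / (-11) = -0.0402
  q = (-11 - (4)·-0.0101 - (-4)·-1.2946) / (9) = -1.7931
  r = (-8 - (1)·-0.0101 - (-1)·-1.1684) / (6) = -1.5264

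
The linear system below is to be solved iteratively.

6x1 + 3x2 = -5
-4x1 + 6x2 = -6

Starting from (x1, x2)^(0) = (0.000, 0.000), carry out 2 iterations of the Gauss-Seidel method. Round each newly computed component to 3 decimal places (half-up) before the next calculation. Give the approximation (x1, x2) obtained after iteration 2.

(-0.056, -1.037)

Iteration 1:
  x1 = (-5 - (3)·0.000) / (6) = -0.833
  x2 = (-6 - (-4)·-0.833) / (6) = -1.555
Iteration 2:
  x1 = (-5 - (3)·-1.555) / (6) = -0.056
  x2 = (-6 - (-4)·-0.056) / (6) = -1.037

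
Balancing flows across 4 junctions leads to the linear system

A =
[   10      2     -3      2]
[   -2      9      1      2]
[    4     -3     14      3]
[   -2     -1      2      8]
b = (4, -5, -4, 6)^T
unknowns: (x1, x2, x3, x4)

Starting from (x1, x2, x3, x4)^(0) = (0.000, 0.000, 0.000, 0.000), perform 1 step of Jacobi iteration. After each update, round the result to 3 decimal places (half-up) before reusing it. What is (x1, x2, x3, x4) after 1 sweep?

(0.400, -0.556, -0.286, 0.750)

Iteration 1:
  x1 = (4 - (2)·0.000 - (-3)·0.000 - (2)·0.000) / (10) = 0.400
  x2 = (-5 - (-2)·0.000 - (1)·0.000 - (2)·0.000) / (9) = -0.556
  x3 = (-4 - (4)·0.000 - (-3)·0.000 - (3)·0.000) / (14) = -0.286
  x4 = (6 - (-2)·0.000 - (-1)·0.000 - (2)·0.000) / (8) = 0.750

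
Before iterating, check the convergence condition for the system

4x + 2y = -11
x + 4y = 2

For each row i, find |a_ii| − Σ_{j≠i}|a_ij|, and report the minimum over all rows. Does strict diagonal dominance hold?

row 1: |4| − (2) = 2
row 2: |4| − (1) = 3
minimum over rows = 2 → strictly diagonally dominant (convergence guaranteed)

2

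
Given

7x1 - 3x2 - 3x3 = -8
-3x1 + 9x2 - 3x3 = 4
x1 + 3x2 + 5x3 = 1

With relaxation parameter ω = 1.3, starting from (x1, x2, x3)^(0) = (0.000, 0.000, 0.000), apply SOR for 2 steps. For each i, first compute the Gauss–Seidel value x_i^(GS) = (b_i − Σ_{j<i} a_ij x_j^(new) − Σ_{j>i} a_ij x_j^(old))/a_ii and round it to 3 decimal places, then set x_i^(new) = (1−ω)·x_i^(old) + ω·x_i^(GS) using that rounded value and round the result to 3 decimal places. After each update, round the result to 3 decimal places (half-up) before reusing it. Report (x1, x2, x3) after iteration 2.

(-0.688, 0.602, -0.241)

Iteration 1:
  x1: GS value = (-8 - (-3)·0.000 - (-3)·0.000) / (7) = -1.143;  x1 ← (1−ω)·0.000 + ω·-1.143 = -1.486
  x2: GS value = (4 - (-3)·-1.486 - (-3)·0.000) / (9) = -0.051;  x2 ← (1−ω)·0.000 + ω·-0.051 = -0.066
  x3: GS value = (1 - (1)·-1.486 - (3)·-0.066) / (5) = 0.537;  x3 ← (1−ω)·0.000 + ω·0.537 = 0.698
Iteration 2:
  x1: GS value = (-8 - (-3)·-0.066 - (-3)·0.698) / (7) = -0.872;  x1 ← (1−ω)·-1.486 + ω·-0.872 = -0.688
  x2: GS value = (4 - (-3)·-0.688 - (-3)·0.698) / (9) = 0.448;  x2 ← (1−ω)·-0.066 + ω·0.448 = 0.602
  x3: GS value = (1 - (1)·-0.688 - (3)·0.602) / (5) = -0.024;  x3 ← (1−ω)·0.698 + ω·-0.024 = -0.241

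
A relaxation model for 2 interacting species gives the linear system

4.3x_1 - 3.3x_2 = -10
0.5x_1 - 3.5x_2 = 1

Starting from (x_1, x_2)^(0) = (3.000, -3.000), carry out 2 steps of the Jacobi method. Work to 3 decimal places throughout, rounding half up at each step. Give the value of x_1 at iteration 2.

Iteration 1:
  x_1 = (-10 - (-3.3)·-3.000) / (4.3) = -4.628
  x_2 = (1 - (0.5)·3.000) / (-3.5) = 0.143
Iteration 2:
  x_1 = (-10 - (-3.3)·0.143) / (4.3) = -2.216
  x_2 = (1 - (0.5)·-4.628) / (-3.5) = -0.947

-2.216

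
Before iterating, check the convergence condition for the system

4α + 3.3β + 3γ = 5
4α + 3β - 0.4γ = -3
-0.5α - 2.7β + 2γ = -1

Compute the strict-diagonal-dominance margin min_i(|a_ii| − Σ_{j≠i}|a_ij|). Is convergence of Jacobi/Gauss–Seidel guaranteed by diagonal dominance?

row 1: |4| − (3.3+3) = -2.3
row 2: |3| − (4+0.4) = -1.4
row 3: |2| − (0.5+2.7) = -1.2
minimum over rows = -2.3 → not strictly diagonally dominant

-2.3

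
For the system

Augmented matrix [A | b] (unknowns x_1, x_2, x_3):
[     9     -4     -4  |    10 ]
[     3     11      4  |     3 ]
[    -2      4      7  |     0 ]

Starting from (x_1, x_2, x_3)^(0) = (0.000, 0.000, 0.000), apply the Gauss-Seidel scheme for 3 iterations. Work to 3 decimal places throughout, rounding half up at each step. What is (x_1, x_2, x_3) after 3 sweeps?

Iteration 1:
  x_1 = (10 - (-4)·0.000 - (-4)·0.000) / (9) = 1.111
  x_2 = (3 - (3)·1.111 - (4)·0.000) / (11) = -0.030
  x_3 = (0 - (-2)·1.111 - (4)·-0.030) / (7) = 0.335
Iteration 2:
  x_1 = (10 - (-4)·-0.030 - (-4)·0.335) / (9) = 1.247
  x_2 = (3 - (3)·1.247 - (4)·0.335) / (11) = -0.189
  x_3 = (0 - (-2)·1.247 - (4)·-0.189) / (7) = 0.464
Iteration 3:
  x_1 = (10 - (-4)·-0.189 - (-4)·0.464) / (9) = 1.233
  x_2 = (3 - (3)·1.233 - (4)·0.464) / (11) = -0.232
  x_3 = (0 - (-2)·1.233 - (4)·-0.232) / (7) = 0.485

(1.233, -0.232, 0.485)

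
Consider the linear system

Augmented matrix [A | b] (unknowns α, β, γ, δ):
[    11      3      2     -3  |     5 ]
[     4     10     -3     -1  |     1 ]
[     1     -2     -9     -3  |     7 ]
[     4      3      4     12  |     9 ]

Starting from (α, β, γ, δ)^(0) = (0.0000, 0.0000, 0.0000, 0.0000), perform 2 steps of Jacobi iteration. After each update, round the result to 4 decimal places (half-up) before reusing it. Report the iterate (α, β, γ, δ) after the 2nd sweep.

Iteration 1:
  α = (5 - (3)·0.0000 - (2)·0.0000 - (-3)·0.0000) / (11) = 0.4545
  β = (1 - (4)·0.0000 - (-3)·0.0000 - (-1)·0.0000) / (10) = 0.1000
  γ = (7 - (1)·0.0000 - (-2)·0.0000 - (-3)·0.0000) / (-9) = -0.7778
  δ = (9 - (4)·0.0000 - (3)·0.0000 - (4)·0.0000) / (12) = 0.7500
Iteration 2:
  α = (5 - (3)·0.1000 - (2)·-0.7778 - (-3)·0.7500) / (11) = 0.7732
  β = (1 - (4)·0.4545 - (-3)·-0.7778 - (-1)·0.7500) / (10) = -0.2401
  γ = (7 - (1)·0.4545 - (-2)·0.1000 - (-3)·0.7500) / (-9) = -0.9995
  δ = (9 - (4)·0.4545 - (3)·0.1000 - (4)·-0.7778) / (12) = 0.8328

(0.7732, -0.2401, -0.9995, 0.8328)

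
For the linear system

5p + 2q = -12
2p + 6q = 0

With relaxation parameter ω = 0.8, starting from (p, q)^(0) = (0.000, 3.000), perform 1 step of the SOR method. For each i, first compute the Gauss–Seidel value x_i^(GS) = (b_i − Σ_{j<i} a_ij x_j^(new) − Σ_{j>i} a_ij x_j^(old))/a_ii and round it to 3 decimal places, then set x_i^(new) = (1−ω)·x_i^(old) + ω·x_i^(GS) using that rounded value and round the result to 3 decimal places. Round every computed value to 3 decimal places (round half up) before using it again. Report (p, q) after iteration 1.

(-2.880, 1.368)

Iteration 1:
  p: GS value = (-12 - (2)·3.000) / (5) = -3.600;  p ← (1−ω)·0.000 + ω·-3.600 = -2.880
  q: GS value = (0 - (2)·-2.880) / (6) = 0.960;  q ← (1−ω)·3.000 + ω·0.960 = 1.368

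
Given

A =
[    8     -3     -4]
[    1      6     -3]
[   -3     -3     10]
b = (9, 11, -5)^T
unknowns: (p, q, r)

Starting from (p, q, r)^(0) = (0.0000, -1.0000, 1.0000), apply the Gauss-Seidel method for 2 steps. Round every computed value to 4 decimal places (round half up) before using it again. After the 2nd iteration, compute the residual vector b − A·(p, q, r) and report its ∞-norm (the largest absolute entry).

Iteration 1:
  p = (9 - (-3)·-1.0000 - (-4)·1.0000) / (8) = 1.2500
  q = (11 - (1)·1.2500 - (-3)·1.0000) / (6) = 2.1250
  r = (-5 - (-3)·1.2500 - (-3)·2.1250) / (10) = 0.5125
Iteration 2:
  p = (9 - (-3)·2.1250 - (-4)·0.5125) / (8) = 2.1781
  q = (11 - (1)·2.1781 - (-3)·0.5125) / (6) = 1.7266
  r = (-5 - (-3)·2.1781 - (-3)·1.7266) / (10) = 0.6714
Residual b − A·x = (-0.5594, 0.4765, 0.0001); ∞-norm = 0.5594

0.5594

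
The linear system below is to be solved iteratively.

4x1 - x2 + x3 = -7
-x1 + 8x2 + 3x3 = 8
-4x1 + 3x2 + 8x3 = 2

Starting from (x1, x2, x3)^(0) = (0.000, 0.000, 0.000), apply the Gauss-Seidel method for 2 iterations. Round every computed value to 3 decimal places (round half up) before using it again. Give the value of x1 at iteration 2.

-1.325

Iteration 1:
  x1 = (-7 - (-1)·0.000 - (1)·0.000) / (4) = -1.750
  x2 = (8 - (-1)·-1.750 - (3)·0.000) / (8) = 0.781
  x3 = (2 - (-4)·-1.750 - (3)·0.781) / (8) = -0.918
Iteration 2:
  x1 = (-7 - (-1)·0.781 - (1)·-0.918) / (4) = -1.325
  x2 = (8 - (-1)·-1.325 - (3)·-0.918) / (8) = 1.179
  x3 = (2 - (-4)·-1.325 - (3)·1.179) / (8) = -0.855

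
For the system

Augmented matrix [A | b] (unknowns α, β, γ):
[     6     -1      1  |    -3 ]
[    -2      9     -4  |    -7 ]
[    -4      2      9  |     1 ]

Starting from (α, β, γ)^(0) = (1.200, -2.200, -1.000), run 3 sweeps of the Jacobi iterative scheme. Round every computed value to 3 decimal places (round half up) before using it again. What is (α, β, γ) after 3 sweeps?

Iteration 1:
  α = (-3 - (-1)·-2.200 - (1)·-1.000) / (6) = -0.700
  β = (-7 - (-2)·1.200 - (-4)·-1.000) / (9) = -0.956
  γ = (1 - (-4)·1.200 - (2)·-2.200) / (9) = 1.133
Iteration 2:
  α = (-3 - (-1)·-0.956 - (1)·1.133) / (6) = -0.848
  β = (-7 - (-2)·-0.700 - (-4)·1.133) / (9) = -0.430
  γ = (1 - (-4)·-0.700 - (2)·-0.956) / (9) = 0.012
Iteration 3:
  α = (-3 - (-1)·-0.430 - (1)·0.012) / (6) = -0.574
  β = (-7 - (-2)·-0.848 - (-4)·0.012) / (9) = -0.961
  γ = (1 - (-4)·-0.848 - (2)·-0.430) / (9) = -0.170

(-0.574, -0.961, -0.170)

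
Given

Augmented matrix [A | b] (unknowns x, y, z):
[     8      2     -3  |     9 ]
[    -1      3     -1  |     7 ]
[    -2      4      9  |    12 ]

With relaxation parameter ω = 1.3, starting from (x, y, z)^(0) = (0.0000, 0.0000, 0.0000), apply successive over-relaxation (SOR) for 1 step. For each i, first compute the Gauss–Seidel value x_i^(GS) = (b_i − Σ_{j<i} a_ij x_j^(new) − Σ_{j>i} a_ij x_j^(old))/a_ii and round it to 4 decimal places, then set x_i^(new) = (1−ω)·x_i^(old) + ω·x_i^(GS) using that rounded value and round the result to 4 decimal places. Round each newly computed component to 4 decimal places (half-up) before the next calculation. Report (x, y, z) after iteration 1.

(1.4625, 3.6670, 0.0372)

Iteration 1:
  x: GS value = (9 - (2)·0.0000 - (-3)·0.0000) / (8) = 1.1250;  x ← (1−ω)·0.0000 + ω·1.1250 = 1.4625
  y: GS value = (7 - (-1)·1.4625 - (-1)·0.0000) / (3) = 2.8208;  y ← (1−ω)·0.0000 + ω·2.8208 = 3.6670
  z: GS value = (12 - (-2)·1.4625 - (4)·3.6670) / (9) = 0.0286;  z ← (1−ω)·0.0000 + ω·0.0286 = 0.0372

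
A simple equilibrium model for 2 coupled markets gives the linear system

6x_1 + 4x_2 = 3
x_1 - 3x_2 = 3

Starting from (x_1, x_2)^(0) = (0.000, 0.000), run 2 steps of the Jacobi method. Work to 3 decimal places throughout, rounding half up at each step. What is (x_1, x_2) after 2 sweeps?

(1.167, -0.833)

Iteration 1:
  x_1 = (3 - (4)·0.000) / (6) = 0.500
  x_2 = (3 - (1)·0.000) / (-3) = -1.000
Iteration 2:
  x_1 = (3 - (4)·-1.000) / (6) = 1.167
  x_2 = (3 - (1)·0.500) / (-3) = -0.833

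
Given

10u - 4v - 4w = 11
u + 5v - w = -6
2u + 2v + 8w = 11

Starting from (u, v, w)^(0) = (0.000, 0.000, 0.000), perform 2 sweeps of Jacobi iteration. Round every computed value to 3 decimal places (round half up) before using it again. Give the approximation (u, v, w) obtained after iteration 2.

(1.170, -1.145, 1.400)

Iteration 1:
  u = (11 - (-4)·0.000 - (-4)·0.000) / (10) = 1.100
  v = (-6 - (1)·0.000 - (-1)·0.000) / (5) = -1.200
  w = (11 - (2)·0.000 - (2)·0.000) / (8) = 1.375
Iteration 2:
  u = (11 - (-4)·-1.200 - (-4)·1.375) / (10) = 1.170
  v = (-6 - (1)·1.100 - (-1)·1.375) / (5) = -1.145
  w = (11 - (2)·1.100 - (2)·-1.200) / (8) = 1.400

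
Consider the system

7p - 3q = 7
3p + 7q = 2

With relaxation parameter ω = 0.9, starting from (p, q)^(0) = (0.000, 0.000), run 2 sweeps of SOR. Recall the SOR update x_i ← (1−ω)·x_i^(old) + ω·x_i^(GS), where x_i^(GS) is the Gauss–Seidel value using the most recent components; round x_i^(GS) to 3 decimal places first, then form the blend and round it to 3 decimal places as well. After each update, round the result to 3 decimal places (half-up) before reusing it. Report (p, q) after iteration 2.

Iteration 1:
  p: GS value = (7 - (-3)·0.000) / (7) = 1.000;  p ← (1−ω)·0.000 + ω·1.000 = 0.900
  q: GS value = (2 - (3)·0.900) / (7) = -0.100;  q ← (1−ω)·0.000 + ω·-0.100 = -0.090
Iteration 2:
  p: GS value = (7 - (-3)·-0.090) / (7) = 0.961;  p ← (1−ω)·0.900 + ω·0.961 = 0.955
  q: GS value = (2 - (3)·0.955) / (7) = -0.124;  q ← (1−ω)·-0.090 + ω·-0.124 = -0.121

(0.955, -0.121)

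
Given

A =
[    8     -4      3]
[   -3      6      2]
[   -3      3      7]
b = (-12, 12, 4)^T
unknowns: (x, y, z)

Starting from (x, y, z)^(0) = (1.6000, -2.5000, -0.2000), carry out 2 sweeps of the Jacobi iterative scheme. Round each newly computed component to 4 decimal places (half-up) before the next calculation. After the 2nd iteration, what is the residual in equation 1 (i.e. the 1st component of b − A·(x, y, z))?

0.4752

Iteration 1:
  x = (-12 - (-4)·-2.5000 - (3)·-0.2000) / (8) = -2.6750
  y = (12 - (-3)·1.6000 - (2)·-0.2000) / (6) = 2.8667
  z = (4 - (-3)·1.6000 - (3)·-2.5000) / (7) = 2.3286
Iteration 2:
  x = (-12 - (-4)·2.8667 - (3)·2.3286) / (8) = -0.9399
  y = (12 - (-3)·-2.6750 - (2)·2.3286) / (6) = -0.1137
  z = (4 - (-3)·-2.6750 - (3)·2.8667) / (7) = -1.8036
Residual b − A·x = (0.4752, 13.4697, 14.1466)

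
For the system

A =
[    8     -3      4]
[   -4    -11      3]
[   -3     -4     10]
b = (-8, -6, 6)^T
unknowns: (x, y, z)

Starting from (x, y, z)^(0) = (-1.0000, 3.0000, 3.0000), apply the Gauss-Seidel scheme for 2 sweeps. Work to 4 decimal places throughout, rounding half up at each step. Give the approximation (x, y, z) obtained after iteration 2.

Iteration 1:
  x = (-8 - (-3)·3.0000 - (4)·3.0000) / (8) = -1.3750
  y = (-6 - (-4)·-1.3750 - (3)·3.0000) / (-11) = 1.8636
  z = (6 - (-3)·-1.3750 - (-4)·1.8636) / (10) = 0.9329
Iteration 2:
  x = (-8 - (-3)·1.8636 - (4)·0.9329) / (8) = -0.7676
  y = (-6 - (-4)·-0.7676 - (3)·0.9329) / (-11) = 1.0790
  z = (6 - (-3)·-0.7676 - (-4)·1.0790) / (10) = 0.8013

(-0.7676, 1.0790, 0.8013)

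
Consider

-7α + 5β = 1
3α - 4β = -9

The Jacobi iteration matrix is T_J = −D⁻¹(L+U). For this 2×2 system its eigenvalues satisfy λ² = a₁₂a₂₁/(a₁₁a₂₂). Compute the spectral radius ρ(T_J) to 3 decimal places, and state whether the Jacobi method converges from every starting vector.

0.732

a₁₂a₂₁/(a₁₁a₂₂) = (5)·(3) / ((-7)·(-4)) = 0.535714
ρ = √|0.535714| = √0.535714 = 0.732
ρ < 1, so Jacobi converges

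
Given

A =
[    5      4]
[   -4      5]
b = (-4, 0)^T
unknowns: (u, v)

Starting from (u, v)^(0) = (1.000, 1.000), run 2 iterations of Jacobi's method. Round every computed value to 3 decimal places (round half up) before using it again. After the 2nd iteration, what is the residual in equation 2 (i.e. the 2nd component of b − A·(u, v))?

0.640

Iteration 1:
  u = (-4 - (4)·1.000) / (5) = -1.600
  v = (0 - (-4)·1.000) / (5) = 0.800
Iteration 2:
  u = (-4 - (4)·0.800) / (5) = -1.440
  v = (0 - (-4)·-1.600) / (5) = -1.280
Residual b − A·x = (8.320, 0.640)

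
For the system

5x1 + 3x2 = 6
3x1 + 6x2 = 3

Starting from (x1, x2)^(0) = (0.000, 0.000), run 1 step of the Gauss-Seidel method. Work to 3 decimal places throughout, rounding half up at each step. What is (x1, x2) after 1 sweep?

(1.200, -0.100)

Iteration 1:
  x1 = (6 - (3)·0.000) / (5) = 1.200
  x2 = (3 - (3)·1.200) / (6) = -0.100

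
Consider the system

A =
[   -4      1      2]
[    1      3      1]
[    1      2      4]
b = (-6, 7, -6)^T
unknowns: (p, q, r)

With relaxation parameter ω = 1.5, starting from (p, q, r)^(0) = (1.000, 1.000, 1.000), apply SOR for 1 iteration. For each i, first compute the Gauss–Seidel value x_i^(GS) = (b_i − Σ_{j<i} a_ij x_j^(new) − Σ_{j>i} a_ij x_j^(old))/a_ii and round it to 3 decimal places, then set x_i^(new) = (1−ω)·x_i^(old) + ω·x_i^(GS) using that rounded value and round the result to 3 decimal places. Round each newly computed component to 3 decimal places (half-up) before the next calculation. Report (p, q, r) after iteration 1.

(2.875, 1.063, -4.625)

Iteration 1:
  p: GS value = (-6 - (1)·1.000 - (2)·1.000) / (-4) = 2.250;  p ← (1−ω)·1.000 + ω·2.250 = 2.875
  q: GS value = (7 - (1)·2.875 - (1)·1.000) / (3) = 1.042;  q ← (1−ω)·1.000 + ω·1.042 = 1.063
  r: GS value = (-6 - (1)·2.875 - (2)·1.063) / (4) = -2.750;  r ← (1−ω)·1.000 + ω·-2.750 = -4.625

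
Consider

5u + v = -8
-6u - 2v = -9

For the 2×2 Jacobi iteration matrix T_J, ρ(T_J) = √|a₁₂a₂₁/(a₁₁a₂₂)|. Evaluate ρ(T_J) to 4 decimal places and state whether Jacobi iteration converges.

a₁₂a₂₁/(a₁₁a₂₂) = (1)·(-6) / ((5)·(-2)) = 0.600000
ρ = √|0.600000| = √0.600000 = 0.7746
ρ < 1, so Jacobi converges

0.7746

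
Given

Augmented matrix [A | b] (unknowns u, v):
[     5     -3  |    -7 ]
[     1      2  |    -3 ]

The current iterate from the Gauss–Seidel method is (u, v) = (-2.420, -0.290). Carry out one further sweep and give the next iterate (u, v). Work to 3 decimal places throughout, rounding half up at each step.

One sweep:
  u = (-7 - (-3)·-0.290) / (5) = -1.574
  v = (-3 - (1)·-1.574) / (2) = -0.713

(-1.574, -0.713)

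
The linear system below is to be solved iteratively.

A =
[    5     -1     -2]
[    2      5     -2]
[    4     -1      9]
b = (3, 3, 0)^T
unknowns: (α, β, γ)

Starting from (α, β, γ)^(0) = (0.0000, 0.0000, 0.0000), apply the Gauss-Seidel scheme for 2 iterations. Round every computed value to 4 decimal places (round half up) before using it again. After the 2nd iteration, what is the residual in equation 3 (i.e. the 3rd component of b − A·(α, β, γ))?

0.0000

Iteration 1:
  α = (3 - (-1)·0.0000 - (-2)·0.0000) / (5) = 0.6000
  β = (3 - (2)·0.6000 - (-2)·0.0000) / (5) = 0.3600
  γ = (0 - (4)·0.6000 - (-1)·0.3600) / (9) = -0.2267
Iteration 2:
  α = (3 - (-1)·0.3600 - (-2)·-0.2267) / (5) = 0.5813
  β = (3 - (2)·0.5813 - (-2)·-0.2267) / (5) = 0.2768
  γ = (0 - (4)·0.5813 - (-1)·0.2768) / (9) = -0.2276
Residual b − A·x = (-0.0849, -0.0018, 0.0000)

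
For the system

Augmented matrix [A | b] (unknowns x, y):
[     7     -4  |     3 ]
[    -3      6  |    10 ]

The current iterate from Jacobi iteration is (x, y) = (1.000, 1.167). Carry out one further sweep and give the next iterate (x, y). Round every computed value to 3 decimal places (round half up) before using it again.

One sweep:
  x = (3 - (-4)·1.167) / (7) = 1.095
  y = (10 - (-3)·1.000) / (6) = 2.167

(1.095, 2.167)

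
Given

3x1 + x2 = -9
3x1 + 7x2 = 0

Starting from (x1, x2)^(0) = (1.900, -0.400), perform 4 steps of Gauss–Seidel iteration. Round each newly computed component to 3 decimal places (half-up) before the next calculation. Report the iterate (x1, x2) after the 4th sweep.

(-3.498, 1.499)

Iteration 1:
  x1 = (-9 - (1)·-0.400) / (3) = -2.867
  x2 = (0 - (3)·-2.867) / (7) = 1.229
Iteration 2:
  x1 = (-9 - (1)·1.229) / (3) = -3.410
  x2 = (0 - (3)·-3.410) / (7) = 1.461
Iteration 3:
  x1 = (-9 - (1)·1.461) / (3) = -3.487
  x2 = (0 - (3)·-3.487) / (7) = 1.494
Iteration 4:
  x1 = (-9 - (1)·1.494) / (3) = -3.498
  x2 = (0 - (3)·-3.498) / (7) = 1.499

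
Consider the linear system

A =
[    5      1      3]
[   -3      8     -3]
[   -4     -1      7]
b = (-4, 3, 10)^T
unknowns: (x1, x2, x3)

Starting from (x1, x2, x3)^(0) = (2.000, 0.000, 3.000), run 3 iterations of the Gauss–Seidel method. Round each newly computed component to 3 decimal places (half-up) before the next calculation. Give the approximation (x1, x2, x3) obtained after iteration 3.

Iteration 1:
  x1 = (-4 - (1)·0.000 - (3)·3.000) / (5) = -2.600
  x2 = (3 - (-3)·-2.600 - (-3)·3.000) / (8) = 0.525
  x3 = (10 - (-4)·-2.600 - (-1)·0.525) / (7) = 0.018
Iteration 2:
  x1 = (-4 - (1)·0.525 - (3)·0.018) / (5) = -0.916
  x2 = (3 - (-3)·-0.916 - (-3)·0.018) / (8) = 0.038
  x3 = (10 - (-4)·-0.916 - (-1)·0.038) / (7) = 0.911
Iteration 3:
  x1 = (-4 - (1)·0.038 - (3)·0.911) / (5) = -1.354
  x2 = (3 - (-3)·-1.354 - (-3)·0.911) / (8) = 0.209
  x3 = (10 - (-4)·-1.354 - (-1)·0.209) / (7) = 0.685

(-1.354, 0.209, 0.685)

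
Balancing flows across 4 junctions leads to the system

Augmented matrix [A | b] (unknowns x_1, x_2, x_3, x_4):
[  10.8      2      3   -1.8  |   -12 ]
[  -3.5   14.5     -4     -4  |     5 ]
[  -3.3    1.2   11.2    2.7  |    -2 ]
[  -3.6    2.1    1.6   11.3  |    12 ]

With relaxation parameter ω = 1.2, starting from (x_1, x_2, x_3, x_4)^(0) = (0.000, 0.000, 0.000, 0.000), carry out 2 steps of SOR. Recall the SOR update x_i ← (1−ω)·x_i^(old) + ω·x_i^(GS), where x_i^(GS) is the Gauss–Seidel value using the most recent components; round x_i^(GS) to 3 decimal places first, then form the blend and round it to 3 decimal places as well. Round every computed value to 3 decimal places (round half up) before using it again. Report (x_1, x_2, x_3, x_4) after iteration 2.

(-0.668, 0.276, -0.601, 0.884)

Iteration 1:
  x_1: GS value = (-12 - (2)·0.000 - (3)·0.000 - (-1.8)·0.000) / (10.8) = -1.111;  x_1 ← (1−ω)·0.000 + ω·-1.111 = -1.333
  x_2: GS value = (5 - (-3.5)·-1.333 - (-4)·0.000 - (-4)·0.000) / (14.5) = 0.023;  x_2 ← (1−ω)·0.000 + ω·0.023 = 0.028
  x_3: GS value = (-2 - (-3.3)·-1.333 - (1.2)·0.028 - (2.7)·0.000) / (11.2) = -0.574;  x_3 ← (1−ω)·0.000 + ω·-0.574 = -0.689
  x_4: GS value = (12 - (-3.6)·-1.333 - (2.1)·0.028 - (1.6)·-0.689) / (11.3) = 0.730;  x_4 ← (1−ω)·0.000 + ω·0.730 = 0.876
Iteration 2:
  x_1: GS value = (-12 - (2)·0.028 - (3)·-0.689 - (-1.8)·0.876) / (10.8) = -0.779;  x_1 ← (1−ω)·-1.333 + ω·-0.779 = -0.668
  x_2: GS value = (5 - (-3.5)·-0.668 - (-4)·-0.689 - (-4)·0.876) / (14.5) = 0.235;  x_2 ← (1−ω)·0.028 + ω·0.235 = 0.276
  x_3: GS value = (-2 - (-3.3)·-0.668 - (1.2)·0.276 - (2.7)·0.876) / (11.2) = -0.616;  x_3 ← (1−ω)·-0.689 + ω·-0.616 = -0.601
  x_4: GS value = (12 - (-3.6)·-0.668 - (2.1)·0.276 - (1.6)·-0.601) / (11.3) = 0.883;  x_4 ← (1−ω)·0.876 + ω·0.883 = 0.884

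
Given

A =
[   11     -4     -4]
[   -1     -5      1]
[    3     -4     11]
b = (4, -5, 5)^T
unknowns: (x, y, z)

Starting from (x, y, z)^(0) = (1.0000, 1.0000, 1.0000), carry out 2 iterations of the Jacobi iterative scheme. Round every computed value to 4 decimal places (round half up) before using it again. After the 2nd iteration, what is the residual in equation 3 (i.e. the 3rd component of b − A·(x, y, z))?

Iteration 1:
  x = (4 - (-4)·1.0000 - (-4)·1.0000) / (11) = 1.0909
  y = (-5 - (-1)·1.0000 - (1)·1.0000) / (-5) = 1.0000
  z = (5 - (3)·1.0000 - (-4)·1.0000) / (11) = 0.5455
Iteration 2:
  x = (4 - (-4)·1.0000 - (-4)·0.5455) / (11) = 0.9256
  y = (-5 - (-1)·1.0909 - (1)·0.5455) / (-5) = 0.8909
  z = (5 - (3)·1.0909 - (-4)·1.0000) / (11) = 0.5207
Residual b − A·x = (-0.5352, -0.1406, 0.0591)

0.0591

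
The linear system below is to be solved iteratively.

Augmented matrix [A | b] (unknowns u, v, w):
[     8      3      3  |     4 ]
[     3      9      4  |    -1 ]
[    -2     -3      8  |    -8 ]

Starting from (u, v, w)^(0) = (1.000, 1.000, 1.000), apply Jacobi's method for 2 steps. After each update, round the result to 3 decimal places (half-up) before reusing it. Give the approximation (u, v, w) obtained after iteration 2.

Iteration 1:
  u = (4 - (3)·1.000 - (3)·1.000) / (8) = -0.250
  v = (-1 - (3)·1.000 - (4)·1.000) / (9) = -0.889
  w = (-8 - (-2)·1.000 - (-3)·1.000) / (8) = -0.375
Iteration 2:
  u = (4 - (3)·-0.889 - (3)·-0.375) / (8) = 0.974
  v = (-1 - (3)·-0.250 - (4)·-0.375) / (9) = 0.139
  w = (-8 - (-2)·-0.250 - (-3)·-0.889) / (8) = -1.396

(0.974, 0.139, -1.396)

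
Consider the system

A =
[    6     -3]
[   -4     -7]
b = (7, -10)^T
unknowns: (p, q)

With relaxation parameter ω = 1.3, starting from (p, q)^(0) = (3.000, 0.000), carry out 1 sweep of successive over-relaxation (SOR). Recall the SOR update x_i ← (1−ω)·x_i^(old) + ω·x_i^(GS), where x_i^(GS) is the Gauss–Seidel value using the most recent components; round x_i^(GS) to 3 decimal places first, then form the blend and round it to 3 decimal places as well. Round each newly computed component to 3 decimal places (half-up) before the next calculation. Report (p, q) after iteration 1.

Iteration 1:
  p: GS value = (7 - (-3)·0.000) / (6) = 1.167;  p ← (1−ω)·3.000 + ω·1.167 = 0.617
  q: GS value = (-10 - (-4)·0.617) / (-7) = 1.076;  q ← (1−ω)·0.000 + ω·1.076 = 1.399

(0.617, 1.399)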